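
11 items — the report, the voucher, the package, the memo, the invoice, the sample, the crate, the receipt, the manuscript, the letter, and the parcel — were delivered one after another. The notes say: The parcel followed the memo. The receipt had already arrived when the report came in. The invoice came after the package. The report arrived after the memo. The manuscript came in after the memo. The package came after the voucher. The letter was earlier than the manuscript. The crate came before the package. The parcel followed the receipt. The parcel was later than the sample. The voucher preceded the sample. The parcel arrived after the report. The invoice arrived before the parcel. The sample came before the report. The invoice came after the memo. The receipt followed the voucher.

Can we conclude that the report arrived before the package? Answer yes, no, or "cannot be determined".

No chain of stated constraints runs from the report to the package, and none runs from the package to the report either.
So the relative order of the report and the package is not fixed by the given facts.

cannot be determined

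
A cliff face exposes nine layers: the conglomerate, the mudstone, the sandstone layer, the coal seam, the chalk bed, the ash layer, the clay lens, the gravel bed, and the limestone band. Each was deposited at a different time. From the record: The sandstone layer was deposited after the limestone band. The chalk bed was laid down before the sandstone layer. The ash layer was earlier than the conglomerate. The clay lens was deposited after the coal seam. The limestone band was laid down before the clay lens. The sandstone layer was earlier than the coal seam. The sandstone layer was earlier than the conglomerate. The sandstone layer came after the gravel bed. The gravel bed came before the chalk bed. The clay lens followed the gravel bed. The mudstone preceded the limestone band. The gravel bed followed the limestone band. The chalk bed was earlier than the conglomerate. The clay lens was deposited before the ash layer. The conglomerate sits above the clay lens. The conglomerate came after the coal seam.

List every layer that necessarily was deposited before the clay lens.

the chalk bed, the coal seam, the gravel bed, the limestone band, the mudstone, the sandstone layer

Directly stated before the clay lens: the coal seam, the gravel bed, and the limestone band.
The chalk bed reaches the clay lens via the chalk bed → the sandstone layer → the coal seam → the clay lens.
The mudstone reaches the clay lens via the mudstone → the limestone band → the clay lens.
The sandstone layer reaches the clay lens via the sandstone layer → the coal seam → the clay lens.
No chain forces the conglomerate (or any of the others) ahead of the clay lens.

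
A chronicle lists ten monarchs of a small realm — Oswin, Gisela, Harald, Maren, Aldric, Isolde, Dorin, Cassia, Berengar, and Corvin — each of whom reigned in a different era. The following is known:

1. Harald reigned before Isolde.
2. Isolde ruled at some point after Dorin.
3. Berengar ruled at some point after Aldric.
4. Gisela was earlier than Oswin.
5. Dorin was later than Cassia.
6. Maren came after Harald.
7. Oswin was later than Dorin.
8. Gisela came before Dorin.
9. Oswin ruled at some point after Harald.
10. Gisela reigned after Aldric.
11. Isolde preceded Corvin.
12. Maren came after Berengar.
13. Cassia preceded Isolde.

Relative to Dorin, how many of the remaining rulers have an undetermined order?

3

Forced before Dorin: Aldric, Cassia, and Gisela; forced after Dorin: Corvin, Isolde, and Oswin.
That leaves Berengar, Harald, and Maren with no forced order relative to Dorin — 3.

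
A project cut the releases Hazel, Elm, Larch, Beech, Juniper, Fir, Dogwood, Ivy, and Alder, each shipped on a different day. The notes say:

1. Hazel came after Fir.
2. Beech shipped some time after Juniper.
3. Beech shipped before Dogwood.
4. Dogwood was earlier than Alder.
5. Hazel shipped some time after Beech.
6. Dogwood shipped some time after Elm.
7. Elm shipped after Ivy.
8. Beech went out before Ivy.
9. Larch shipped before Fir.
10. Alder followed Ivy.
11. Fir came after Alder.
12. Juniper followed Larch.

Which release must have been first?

Larch has a chain of constraints placing it before every other release, so Larch must be first.

Larch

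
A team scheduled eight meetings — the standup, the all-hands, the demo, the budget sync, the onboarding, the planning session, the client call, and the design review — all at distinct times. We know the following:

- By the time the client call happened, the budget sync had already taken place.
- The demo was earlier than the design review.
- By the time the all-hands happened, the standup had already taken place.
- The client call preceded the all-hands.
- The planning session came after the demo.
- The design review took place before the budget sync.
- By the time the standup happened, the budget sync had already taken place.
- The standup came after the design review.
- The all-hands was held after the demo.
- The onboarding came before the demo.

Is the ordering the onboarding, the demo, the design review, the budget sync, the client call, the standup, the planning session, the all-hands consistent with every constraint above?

yes

Check each stated constraint against the proposed order — e.g. the demo is ahead of the planning session; the demo is ahead of the all-hands. Every pair is in the required order; nothing is violated.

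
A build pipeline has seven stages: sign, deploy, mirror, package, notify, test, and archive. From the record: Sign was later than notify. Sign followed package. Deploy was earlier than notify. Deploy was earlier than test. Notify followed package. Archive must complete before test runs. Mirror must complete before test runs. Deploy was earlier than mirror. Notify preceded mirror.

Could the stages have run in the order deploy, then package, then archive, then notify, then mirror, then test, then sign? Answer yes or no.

Check each stated constraint against the proposed order — e.g. deploy is ahead of test; package is ahead of sign. Every pair is in the required order; nothing is violated.

yes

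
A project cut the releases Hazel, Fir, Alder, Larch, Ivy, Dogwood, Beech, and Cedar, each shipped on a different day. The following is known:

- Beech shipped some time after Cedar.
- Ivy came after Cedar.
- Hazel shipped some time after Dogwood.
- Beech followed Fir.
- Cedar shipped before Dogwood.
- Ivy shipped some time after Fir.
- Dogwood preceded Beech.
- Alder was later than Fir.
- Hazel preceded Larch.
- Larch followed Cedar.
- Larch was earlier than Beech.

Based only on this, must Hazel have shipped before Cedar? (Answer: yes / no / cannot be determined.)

no

Tracing the constraints gives Cedar → Dogwood → Hazel, so Cedar must come before Hazel.
That means Hazel cannot be before Cedar.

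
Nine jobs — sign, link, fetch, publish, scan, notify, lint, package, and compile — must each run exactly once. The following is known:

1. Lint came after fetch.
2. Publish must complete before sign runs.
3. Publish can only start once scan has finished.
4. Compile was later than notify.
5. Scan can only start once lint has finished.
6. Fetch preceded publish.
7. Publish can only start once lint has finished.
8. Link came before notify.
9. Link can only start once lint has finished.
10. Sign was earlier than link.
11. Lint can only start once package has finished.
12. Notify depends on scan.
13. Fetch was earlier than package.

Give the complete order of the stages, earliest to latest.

fetch, package, lint, scan, publish, sign, link, notify, compile

The constraints fix every adjacent pair, so only one ordering works:
fetch → package → lint → scan → publish → sign → link → notify → compile.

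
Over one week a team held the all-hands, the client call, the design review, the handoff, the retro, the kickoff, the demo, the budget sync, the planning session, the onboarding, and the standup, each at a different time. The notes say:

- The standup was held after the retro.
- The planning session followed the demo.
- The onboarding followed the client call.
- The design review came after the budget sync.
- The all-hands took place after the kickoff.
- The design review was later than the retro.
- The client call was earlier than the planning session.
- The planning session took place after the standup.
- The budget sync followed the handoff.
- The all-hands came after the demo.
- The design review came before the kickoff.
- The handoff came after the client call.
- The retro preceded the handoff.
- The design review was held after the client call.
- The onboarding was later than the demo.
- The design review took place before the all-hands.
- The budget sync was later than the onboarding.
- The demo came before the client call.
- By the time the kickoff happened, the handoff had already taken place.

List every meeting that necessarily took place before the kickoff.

Directly stated before the kickoff: the design review and the handoff.
The budget sync reaches the kickoff via the budget sync → the design review → the kickoff.
The client call reaches the kickoff via the client call → the handoff → the kickoff.
The demo reaches the kickoff via the demo → the client call → the handoff → the kickoff.
Likewise the onboarding and the retro each reach the kickoff by chaining the stated constraints.
No chain forces the planning session (or any of the others) ahead of the kickoff.

the budget sync, the client call, the demo, the design review, the handoff, the onboarding, the retro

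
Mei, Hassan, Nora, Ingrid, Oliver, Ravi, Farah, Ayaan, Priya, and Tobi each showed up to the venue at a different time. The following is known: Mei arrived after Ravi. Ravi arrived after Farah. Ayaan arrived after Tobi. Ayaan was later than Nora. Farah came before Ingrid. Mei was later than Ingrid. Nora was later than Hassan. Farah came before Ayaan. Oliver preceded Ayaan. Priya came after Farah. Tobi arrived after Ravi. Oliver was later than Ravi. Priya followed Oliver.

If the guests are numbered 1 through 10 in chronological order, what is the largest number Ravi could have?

Ravi must come before Ayaan, Mei, Oliver, Priya, and Tobi — 5 guests forced after them.
Everything else can be placed before Ravi in some valid order, so Ravi can sit as late as position 10 − 5 = 5.

5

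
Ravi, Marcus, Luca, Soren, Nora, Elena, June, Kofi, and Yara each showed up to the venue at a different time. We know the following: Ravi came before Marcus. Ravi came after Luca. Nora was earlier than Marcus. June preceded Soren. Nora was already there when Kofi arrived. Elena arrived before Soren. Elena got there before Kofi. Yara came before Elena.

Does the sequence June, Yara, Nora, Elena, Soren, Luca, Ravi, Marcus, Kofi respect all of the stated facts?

Check each stated constraint against the proposed order — e.g. Nora is ahead of Marcus; Nora is ahead of Kofi. Every pair is in the required order; nothing is violated.

yes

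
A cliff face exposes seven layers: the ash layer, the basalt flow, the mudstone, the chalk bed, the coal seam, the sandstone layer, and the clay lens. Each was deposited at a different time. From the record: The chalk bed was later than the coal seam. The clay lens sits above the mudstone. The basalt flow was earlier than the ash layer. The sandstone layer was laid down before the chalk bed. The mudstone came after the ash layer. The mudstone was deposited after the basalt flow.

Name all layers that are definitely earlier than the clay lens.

the ash layer, the basalt flow, the mudstone

Directly stated before the clay lens: the mudstone.
The ash layer reaches the clay lens via the ash layer → the mudstone → the clay lens.
The basalt flow reaches the clay lens via the basalt flow → the mudstone → the clay lens.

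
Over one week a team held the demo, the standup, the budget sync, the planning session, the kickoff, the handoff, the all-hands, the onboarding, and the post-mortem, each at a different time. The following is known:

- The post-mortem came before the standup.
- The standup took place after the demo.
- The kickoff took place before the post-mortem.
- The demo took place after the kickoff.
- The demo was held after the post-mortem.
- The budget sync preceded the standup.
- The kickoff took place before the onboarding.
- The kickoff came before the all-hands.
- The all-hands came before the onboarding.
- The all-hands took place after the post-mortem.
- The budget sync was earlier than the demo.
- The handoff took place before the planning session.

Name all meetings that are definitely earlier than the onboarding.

the all-hands, the kickoff, the post-mortem

Directly stated before the onboarding: the all-hands and the kickoff.
The post-mortem reaches the onboarding via the post-mortem → the all-hands → the onboarding.
No chain forces the handoff (or any of the others) ahead of the onboarding.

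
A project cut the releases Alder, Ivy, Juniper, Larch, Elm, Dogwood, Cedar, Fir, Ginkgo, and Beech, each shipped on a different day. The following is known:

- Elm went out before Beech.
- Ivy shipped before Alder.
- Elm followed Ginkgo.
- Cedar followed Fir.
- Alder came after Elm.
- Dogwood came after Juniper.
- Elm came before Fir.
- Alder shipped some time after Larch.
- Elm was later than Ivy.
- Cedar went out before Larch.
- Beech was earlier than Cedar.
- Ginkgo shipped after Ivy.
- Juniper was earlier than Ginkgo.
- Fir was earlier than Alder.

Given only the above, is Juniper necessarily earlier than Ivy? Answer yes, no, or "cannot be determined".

No chain of stated constraints runs from Juniper to Ivy, and none runs from Ivy to Juniper either.
So the relative order of Juniper and Ivy is not fixed by the given facts.

cannot be determined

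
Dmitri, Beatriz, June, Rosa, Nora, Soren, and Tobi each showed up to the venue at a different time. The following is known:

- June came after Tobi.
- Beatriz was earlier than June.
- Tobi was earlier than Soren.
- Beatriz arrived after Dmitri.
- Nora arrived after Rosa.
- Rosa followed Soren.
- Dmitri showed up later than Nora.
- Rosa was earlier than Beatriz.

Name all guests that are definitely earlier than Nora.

Directly stated before Nora: Rosa.
Soren reaches Nora via Soren → Rosa → Nora.
Tobi reaches Nora via Tobi → Soren → Rosa → Nora.
No chain forces Dmitri (or any of the others) ahead of Nora.

Rosa, Soren, Tobi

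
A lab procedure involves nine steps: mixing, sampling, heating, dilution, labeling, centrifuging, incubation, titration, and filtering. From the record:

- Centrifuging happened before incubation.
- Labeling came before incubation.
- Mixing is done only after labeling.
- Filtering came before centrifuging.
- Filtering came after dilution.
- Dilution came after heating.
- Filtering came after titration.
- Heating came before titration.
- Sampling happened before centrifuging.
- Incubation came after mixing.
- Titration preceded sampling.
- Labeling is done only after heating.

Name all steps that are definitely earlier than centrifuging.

Directly stated before centrifuging: filtering and sampling.
Dilution reaches centrifuging via dilution → filtering → centrifuging.
Heating reaches centrifuging via heating → titration → sampling → centrifuging.
Titration reaches centrifuging via titration → sampling → centrifuging.

dilution, filtering, heating, sampling, titration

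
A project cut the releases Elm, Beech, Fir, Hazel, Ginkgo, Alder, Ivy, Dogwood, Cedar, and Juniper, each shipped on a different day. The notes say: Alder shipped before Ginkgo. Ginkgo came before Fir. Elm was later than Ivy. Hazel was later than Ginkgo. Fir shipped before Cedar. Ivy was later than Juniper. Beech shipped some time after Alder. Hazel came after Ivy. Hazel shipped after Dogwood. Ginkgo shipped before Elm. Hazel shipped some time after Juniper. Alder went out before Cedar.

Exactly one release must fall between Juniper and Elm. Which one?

Ivy

Tracing the constraints gives Juniper → Ivy → Elm, so Ivy sits after Juniper and before Elm.
No other release is forced both after Juniper and before Elm.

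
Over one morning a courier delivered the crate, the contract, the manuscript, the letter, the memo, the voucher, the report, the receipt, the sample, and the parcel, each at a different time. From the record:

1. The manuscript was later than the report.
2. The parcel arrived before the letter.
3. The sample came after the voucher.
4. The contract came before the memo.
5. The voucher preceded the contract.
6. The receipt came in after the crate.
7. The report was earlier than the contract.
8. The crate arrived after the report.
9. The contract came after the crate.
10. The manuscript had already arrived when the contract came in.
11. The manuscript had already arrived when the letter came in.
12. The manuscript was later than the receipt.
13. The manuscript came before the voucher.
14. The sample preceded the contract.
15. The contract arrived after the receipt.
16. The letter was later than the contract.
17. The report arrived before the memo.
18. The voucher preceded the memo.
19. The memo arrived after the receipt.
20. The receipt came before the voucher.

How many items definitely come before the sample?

5

Directly stated before the sample: the voucher.
The crate reaches the sample via the crate → the receipt → the voucher → the sample.
The manuscript reaches the sample via the manuscript → the voucher → the sample.
The receipt reaches the sample via the receipt → the voucher → the sample.
Likewise the report reaches the sample by chaining the stated constraints.
No chain forces the parcel (or any of the others) ahead of the sample.
That's the crate, the manuscript, the receipt, the report, and the voucher — 5 in all.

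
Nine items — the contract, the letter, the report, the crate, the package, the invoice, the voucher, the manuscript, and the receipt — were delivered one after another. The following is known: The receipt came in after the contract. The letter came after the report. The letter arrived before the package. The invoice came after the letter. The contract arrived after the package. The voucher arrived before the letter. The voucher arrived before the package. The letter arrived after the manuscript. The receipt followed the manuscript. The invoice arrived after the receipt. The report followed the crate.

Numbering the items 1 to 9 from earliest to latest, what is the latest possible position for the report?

The report must come before the contract, the invoice, the letter, the package, and the receipt — 5 items forced after it.
Everything else can be placed before the report in some valid order, so the report can sit as late as position 9 − 5 = 4.

4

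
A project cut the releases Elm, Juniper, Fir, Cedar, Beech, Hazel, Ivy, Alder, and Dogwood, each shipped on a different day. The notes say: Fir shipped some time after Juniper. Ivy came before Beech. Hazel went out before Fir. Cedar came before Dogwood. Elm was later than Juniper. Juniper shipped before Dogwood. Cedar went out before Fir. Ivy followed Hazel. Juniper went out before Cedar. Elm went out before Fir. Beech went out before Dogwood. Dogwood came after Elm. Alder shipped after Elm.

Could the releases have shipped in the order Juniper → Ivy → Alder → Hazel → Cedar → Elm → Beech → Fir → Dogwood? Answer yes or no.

The constraints require Elm before Alder, but in the proposed sequence Alder appears ahead of Elm. That one violation is enough.

no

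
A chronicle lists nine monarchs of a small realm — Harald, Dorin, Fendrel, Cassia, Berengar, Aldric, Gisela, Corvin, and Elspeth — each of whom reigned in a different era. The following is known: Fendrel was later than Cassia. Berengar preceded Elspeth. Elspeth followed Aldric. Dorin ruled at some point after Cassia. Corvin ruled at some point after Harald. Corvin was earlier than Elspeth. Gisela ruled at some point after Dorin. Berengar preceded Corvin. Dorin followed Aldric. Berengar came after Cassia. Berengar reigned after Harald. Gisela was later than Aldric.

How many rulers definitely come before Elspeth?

Directly stated before Elspeth: Aldric, Berengar, and Corvin.
Cassia reaches Elspeth via Cassia → Berengar → Elspeth.
Harald reaches Elspeth via Harald → Berengar → Elspeth.
No chain forces Fendrel (or any of the others) ahead of Elspeth.
That's Aldric, Berengar, Cassia, Corvin, and Harald — 5 in all.

5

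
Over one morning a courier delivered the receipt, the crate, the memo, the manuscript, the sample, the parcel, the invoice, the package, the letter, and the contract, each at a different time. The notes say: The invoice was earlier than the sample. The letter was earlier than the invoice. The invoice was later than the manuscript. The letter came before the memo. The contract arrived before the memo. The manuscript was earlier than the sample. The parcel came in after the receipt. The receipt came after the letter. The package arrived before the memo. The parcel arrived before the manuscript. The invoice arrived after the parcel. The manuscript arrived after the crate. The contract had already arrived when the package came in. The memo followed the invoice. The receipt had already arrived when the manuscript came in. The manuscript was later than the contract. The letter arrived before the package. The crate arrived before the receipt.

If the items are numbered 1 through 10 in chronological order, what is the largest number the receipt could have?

The receipt must come before the invoice, the manuscript, the memo, the parcel, and the sample — 5 items forced after it.
Everything else can be placed before the receipt in some valid order, so the receipt can sit as late as position 10 − 5 = 5.

5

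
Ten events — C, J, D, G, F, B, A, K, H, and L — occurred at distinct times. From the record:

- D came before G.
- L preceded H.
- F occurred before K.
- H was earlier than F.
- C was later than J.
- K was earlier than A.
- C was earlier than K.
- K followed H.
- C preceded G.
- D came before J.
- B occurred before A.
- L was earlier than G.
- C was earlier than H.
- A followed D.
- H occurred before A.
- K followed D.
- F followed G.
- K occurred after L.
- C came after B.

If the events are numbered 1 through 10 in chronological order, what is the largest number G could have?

G must come before A, F, and K — 3 events forced after it.
Everything else can be placed before G in some valid order, so G can sit as late as position 10 − 3 = 7.

7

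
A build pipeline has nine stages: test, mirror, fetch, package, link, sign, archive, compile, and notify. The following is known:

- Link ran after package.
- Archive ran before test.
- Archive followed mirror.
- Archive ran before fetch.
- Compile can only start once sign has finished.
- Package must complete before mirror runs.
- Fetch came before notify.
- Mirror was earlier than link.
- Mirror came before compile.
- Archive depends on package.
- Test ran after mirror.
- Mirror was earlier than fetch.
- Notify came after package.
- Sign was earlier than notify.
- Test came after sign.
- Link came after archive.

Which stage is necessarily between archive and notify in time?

Tracing the constraints gives archive → fetch → notify, so fetch sits after archive and before notify.
No other stage is forced both after archive and before notify.

fetch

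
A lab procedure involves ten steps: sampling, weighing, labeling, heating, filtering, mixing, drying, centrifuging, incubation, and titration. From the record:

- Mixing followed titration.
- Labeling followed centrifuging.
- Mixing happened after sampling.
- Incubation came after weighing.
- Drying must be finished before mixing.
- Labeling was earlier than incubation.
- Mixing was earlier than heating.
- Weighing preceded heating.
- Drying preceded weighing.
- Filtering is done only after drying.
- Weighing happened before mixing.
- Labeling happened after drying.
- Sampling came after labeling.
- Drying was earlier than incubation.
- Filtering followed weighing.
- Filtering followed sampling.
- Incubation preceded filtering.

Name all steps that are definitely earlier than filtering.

centrifuging, drying, incubation, labeling, sampling, weighing

Directly stated before filtering: drying, incubation, sampling, and weighing.
Centrifuging reaches filtering via centrifuging → labeling → sampling → filtering.
Labeling reaches filtering via labeling → sampling → filtering.
No chain forces heating (or any of the others) ahead of filtering.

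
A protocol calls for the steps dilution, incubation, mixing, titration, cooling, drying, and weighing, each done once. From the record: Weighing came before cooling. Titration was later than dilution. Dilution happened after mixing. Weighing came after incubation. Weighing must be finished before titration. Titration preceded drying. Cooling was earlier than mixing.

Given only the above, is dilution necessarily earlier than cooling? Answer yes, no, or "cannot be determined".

no

Tracing the constraints gives cooling → mixing → dilution, so cooling must come before dilution.
That means dilution cannot be before cooling.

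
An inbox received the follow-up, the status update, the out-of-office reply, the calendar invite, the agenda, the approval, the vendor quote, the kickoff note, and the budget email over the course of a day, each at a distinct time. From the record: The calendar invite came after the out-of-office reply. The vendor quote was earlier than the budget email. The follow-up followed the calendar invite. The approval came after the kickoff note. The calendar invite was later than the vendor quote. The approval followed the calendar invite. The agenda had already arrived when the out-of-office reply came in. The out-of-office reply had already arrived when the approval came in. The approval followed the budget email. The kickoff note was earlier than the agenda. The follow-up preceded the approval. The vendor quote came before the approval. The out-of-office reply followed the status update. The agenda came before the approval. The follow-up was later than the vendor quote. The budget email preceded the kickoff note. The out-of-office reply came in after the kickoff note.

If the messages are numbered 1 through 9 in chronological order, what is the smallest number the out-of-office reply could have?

6

The agenda, the budget email, the kickoff note, the status update, and the vendor quote must all come before the out-of-office reply — 5 forced predecessors.
Nothing else is forced ahead of the out-of-office reply, so its earliest slot is position 5 + 1 = 6.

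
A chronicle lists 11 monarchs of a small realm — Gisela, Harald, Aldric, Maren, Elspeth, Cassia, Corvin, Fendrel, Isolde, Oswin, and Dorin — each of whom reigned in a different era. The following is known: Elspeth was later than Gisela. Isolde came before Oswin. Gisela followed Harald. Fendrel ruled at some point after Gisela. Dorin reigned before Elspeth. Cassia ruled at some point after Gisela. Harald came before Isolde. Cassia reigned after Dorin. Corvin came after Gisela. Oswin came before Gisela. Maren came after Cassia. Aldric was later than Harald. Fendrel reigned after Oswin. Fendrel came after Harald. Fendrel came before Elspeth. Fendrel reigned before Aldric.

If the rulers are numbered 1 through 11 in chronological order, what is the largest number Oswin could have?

4

Oswin must come before Aldric, Cassia, Corvin, Elspeth, Fendrel, Gisela, and Maren — 7 rulers forced after them.
Everything else can be placed before Oswin in some valid order, so Oswin can sit as late as position 11 − 7 = 4.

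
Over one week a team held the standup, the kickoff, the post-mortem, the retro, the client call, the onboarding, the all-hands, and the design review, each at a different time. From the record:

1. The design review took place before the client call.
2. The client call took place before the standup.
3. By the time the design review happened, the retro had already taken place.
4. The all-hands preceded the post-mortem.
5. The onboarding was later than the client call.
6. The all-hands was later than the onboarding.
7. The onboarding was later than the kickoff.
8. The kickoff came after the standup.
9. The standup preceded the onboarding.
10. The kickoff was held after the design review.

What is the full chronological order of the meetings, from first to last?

The constraints fix every adjacent pair, so only one ordering works:
the retro → the design review → the client call → the standup → the kickoff → the onboarding → the all-hands → the post-mortem.

the retro, the design review, the client call, the standup, the kickoff, the onboarding, the all-hands, the post-mortem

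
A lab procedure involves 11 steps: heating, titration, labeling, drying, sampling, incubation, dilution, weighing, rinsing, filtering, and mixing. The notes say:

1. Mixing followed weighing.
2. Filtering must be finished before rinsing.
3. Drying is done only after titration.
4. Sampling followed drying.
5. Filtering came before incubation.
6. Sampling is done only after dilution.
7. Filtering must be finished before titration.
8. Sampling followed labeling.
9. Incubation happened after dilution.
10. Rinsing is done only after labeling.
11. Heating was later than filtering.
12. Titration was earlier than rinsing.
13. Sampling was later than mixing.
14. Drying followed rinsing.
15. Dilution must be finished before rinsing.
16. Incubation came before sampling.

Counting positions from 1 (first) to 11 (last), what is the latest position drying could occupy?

Drying must come before sampling — 1 step forced after it.
Everything else can be placed before drying in some valid order, so drying can sit as late as position 11 − 1 = 10.

10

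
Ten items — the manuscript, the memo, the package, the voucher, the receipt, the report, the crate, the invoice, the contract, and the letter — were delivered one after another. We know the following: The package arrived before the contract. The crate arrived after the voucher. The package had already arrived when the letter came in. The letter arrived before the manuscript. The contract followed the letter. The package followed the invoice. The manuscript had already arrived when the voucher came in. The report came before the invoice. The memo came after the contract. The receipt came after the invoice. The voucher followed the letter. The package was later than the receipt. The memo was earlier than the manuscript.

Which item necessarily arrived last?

Every other item has a chain of constraints placing it before the crate, so the crate is last.

the crate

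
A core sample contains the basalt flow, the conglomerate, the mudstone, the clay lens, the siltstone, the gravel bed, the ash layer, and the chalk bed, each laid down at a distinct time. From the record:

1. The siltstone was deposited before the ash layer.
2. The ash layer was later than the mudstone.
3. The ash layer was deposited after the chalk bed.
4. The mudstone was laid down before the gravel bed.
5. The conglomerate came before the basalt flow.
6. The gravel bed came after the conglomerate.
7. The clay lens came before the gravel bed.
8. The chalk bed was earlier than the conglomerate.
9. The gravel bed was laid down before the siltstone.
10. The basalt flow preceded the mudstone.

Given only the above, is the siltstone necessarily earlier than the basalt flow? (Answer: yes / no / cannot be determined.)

Tracing the constraints gives the basalt flow → the mudstone → the gravel bed → the siltstone, so the basalt flow must come before the siltstone.
That means the siltstone cannot be before the basalt flow.

no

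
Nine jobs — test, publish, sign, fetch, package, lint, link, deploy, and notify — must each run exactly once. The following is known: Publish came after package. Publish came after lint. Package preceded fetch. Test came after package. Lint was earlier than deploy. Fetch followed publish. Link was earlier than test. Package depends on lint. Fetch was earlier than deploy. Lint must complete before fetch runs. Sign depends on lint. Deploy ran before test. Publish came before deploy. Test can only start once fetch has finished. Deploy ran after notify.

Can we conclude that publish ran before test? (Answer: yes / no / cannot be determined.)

Chain the constraints: publish → fetch → test. Each link is directly stated, so publish comes before test.

yes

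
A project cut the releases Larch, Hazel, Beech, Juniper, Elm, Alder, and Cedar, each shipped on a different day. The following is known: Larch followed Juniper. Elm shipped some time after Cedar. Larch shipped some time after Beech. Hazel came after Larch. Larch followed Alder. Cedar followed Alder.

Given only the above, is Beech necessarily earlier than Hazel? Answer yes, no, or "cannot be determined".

Chain the constraints: Beech → Larch → Hazel. Each link is directly stated, so Beech comes before Hazel.

yes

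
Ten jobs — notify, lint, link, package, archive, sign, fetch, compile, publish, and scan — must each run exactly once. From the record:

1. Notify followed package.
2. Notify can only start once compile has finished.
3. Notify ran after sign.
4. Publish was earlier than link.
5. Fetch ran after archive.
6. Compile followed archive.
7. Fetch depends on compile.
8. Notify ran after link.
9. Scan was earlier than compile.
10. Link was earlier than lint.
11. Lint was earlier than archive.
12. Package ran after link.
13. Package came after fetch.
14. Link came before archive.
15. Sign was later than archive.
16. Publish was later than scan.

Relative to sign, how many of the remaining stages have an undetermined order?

3

Forced before sign: archive, link, lint, publish, and scan; forced after sign: notify.
That leaves compile, fetch, and package with no forced order relative to sign — 3.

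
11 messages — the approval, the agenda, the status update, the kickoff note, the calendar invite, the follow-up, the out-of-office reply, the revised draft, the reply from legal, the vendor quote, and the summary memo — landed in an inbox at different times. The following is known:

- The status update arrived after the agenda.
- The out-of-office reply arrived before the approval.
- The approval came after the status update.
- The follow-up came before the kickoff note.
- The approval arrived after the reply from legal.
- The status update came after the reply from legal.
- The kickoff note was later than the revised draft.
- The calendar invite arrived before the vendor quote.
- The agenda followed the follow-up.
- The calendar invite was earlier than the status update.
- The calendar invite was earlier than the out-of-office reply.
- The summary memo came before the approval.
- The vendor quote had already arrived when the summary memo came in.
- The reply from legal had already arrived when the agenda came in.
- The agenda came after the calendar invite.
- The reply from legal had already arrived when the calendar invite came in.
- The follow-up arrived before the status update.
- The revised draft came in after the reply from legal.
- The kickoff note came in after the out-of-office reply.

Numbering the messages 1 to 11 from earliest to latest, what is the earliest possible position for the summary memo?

4

The calendar invite, the reply from legal, and the vendor quote must all come before the summary memo — 3 forced predecessors.
Nothing else is forced ahead of the summary memo, so its earliest slot is position 3 + 1 = 4.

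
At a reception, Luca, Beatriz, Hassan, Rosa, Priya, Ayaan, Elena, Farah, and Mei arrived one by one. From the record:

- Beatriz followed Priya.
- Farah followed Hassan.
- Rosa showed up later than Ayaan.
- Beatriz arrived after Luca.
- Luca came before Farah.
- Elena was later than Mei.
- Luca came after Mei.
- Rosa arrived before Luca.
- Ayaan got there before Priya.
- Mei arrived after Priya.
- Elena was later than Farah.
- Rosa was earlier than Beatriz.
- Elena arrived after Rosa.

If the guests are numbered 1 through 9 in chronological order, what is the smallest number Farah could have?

Ayaan, Hassan, Luca, Mei, Priya, and Rosa must all come before Farah — 6 forced predecessors.
Nothing else is forced ahead of Farah, so their earliest slot is position 6 + 1 = 7.

7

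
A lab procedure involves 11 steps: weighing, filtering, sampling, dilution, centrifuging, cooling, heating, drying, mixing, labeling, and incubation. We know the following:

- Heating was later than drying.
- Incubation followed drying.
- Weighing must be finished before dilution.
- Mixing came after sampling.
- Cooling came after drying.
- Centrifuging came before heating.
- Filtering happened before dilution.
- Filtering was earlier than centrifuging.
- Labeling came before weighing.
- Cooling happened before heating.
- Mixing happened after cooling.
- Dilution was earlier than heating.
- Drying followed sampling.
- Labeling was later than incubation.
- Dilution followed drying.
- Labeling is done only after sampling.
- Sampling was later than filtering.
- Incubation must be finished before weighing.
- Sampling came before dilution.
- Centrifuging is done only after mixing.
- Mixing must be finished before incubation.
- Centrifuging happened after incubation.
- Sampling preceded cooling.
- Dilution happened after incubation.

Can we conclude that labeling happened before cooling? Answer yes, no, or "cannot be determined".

no

Tracing the constraints gives cooling → mixing → incubation → labeling, so cooling must come before labeling.
That means labeling cannot be before cooling.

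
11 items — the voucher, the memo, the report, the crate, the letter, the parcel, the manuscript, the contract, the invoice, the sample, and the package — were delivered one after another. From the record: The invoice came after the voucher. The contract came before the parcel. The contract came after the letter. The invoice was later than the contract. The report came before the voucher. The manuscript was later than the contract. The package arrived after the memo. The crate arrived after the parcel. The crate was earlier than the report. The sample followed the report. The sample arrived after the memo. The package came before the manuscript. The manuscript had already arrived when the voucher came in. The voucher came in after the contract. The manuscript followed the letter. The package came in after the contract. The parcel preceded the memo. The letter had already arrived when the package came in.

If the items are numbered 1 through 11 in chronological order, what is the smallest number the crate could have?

4

The contract, the letter, and the parcel must all come before the crate — 3 forced predecessors.
Nothing else is forced ahead of the crate, so its earliest slot is position 3 + 1 = 4.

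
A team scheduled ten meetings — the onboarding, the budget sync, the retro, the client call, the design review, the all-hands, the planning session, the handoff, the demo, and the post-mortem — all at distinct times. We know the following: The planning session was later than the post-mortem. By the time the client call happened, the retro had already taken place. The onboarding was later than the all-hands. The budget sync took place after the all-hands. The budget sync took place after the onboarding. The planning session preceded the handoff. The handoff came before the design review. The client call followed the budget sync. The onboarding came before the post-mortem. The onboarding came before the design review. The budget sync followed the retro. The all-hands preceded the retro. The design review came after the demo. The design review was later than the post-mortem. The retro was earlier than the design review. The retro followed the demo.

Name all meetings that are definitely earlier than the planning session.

Directly stated before the planning session: the post-mortem.
The all-hands reaches the planning session via the all-hands → the onboarding → the post-mortem → the planning session.
The onboarding reaches the planning session via the onboarding → the post-mortem → the planning session.
No chain forces the budget sync (or any of the others) ahead of the planning session.

the all-hands, the onboarding, the post-mortem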